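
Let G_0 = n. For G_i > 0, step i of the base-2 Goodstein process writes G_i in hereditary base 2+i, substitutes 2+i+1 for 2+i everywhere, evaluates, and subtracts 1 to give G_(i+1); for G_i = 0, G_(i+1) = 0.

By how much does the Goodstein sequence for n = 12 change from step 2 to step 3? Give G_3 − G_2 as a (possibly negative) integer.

step 0: 12 = 2^(2 + 1) + 2^2; sub 3 for 2: 3^(3 + 1) + 3^3; = 108; G_1 = 108−1 = 107
step 1: 107 = 3^(3 + 1) + 2·3^2 + 2·3 + 2; sub 4 for 3: 4^(4 + 1) + 2·4^2 + 2·4 + 2; = 1066; G_2 = 1066−1 = 1065
step 2: 1065 = 4^(4 + 1) + 2·4^2 + 2·4 + 1; sub 5 for 4: 5^(5 + 1) + 2·5^2 + 2·5 + 1; = 15686; G_3 = 15686−1 = 15685

14620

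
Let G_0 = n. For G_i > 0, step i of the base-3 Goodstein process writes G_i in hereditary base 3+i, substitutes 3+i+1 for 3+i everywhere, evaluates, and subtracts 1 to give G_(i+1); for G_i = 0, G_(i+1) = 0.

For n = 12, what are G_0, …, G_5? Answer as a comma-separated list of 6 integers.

12, 19, 27, 37, 49, 63

base 3: 12 = 3^2 + 3; at 4: 4^2 + 4 = 20; next = 19
base 4: 19 = 4^2 + 3; at 5: 5^2 + 3 = 28; next = 27
base 5: 27 = 5^2 + 2; at 6: 6^2 + 2 = 38; next = 37
base 6: 37 = 6^2 + 1; at 7: 7^2 + 1 = 50; next = 49
base 7: 49 = 7^2; at 8: 8^2 = 64; next = 63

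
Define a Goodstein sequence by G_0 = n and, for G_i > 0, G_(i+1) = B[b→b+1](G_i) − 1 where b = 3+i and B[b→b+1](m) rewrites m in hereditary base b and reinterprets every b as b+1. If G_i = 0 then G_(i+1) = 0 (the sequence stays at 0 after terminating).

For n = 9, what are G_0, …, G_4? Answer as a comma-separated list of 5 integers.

9, 15, 17, 19, 21

base 3: 9 = 3^2; at 4: 4^2 = 16; next = 15
base 4: 15 = 3·4 + 3; at 5: 3·5 + 3 = 18; next = 17
base 5: 17 = 3·5 + 2; at 6: 3·6 + 2 = 20; next = 19
base 6: 19 = 3·6 + 1; at 7: 3·7 + 1 = 22; next = 21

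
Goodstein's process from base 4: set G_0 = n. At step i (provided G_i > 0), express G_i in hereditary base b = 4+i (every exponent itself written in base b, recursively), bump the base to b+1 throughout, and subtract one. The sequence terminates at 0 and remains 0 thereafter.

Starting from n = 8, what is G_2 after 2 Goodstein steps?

9

i=0: 8 = 2·4 (b=4); 4→5: 2·5 = 10; 10−1 = 9
i=1: 9 = 5 + 4 (b=5); 5→6: 6 + 4 = 10; 10−1 = 9
i=2: 9 = 6 + 3 (b=6); 6→7: 7 + 3 = 10; 10−1 = 9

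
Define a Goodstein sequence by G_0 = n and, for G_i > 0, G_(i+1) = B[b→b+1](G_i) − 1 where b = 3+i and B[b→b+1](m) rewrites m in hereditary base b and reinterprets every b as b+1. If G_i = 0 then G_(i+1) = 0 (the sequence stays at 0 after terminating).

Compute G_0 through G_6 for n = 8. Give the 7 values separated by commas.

G_0 = 8. HB_3(8) = 2·3 + 2. Bump = 10. G_1 = 9.
G_1 = 9. HB_4(9) = 2·4 + 1. Bump = 11. G_2 = 10.
G_2 = 10. HB_5(10) = 2·5. Bump = 12. G_3 = 11.
G_3 = 11. HB_6(11) = 6 + 5. Bump = 12. G_4 = 11.
G_4 = 11. HB_7(11) = 7 + 4. Bump = 12. G_5 = 11.
G_5 = 11. HB_8(11) = 8 + 3. Bump = 12. G_6 = 11.

8, 9, 10, 11, 11, 11, 11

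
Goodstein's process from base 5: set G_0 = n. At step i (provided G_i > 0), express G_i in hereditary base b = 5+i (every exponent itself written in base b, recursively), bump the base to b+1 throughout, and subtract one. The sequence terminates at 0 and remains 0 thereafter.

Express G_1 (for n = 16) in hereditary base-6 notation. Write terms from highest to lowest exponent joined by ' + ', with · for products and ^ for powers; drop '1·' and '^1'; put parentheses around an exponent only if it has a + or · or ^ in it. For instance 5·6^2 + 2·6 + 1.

3·6

base 5: 16 = 3·5 + 1; at 6: 3·6 + 1 = 19; next = 18
base 6: 18 = 3·6; at 7: 3·7 = 21; next = 20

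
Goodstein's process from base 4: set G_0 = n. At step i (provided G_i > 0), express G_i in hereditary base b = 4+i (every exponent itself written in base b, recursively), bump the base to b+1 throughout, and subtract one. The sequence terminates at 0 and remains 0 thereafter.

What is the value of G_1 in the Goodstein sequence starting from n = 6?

6

[0] 6 ≡ 4 + 2 (base 4). Lift 5: 7. −1: 6.
[1] 6 ≡ 5 + 1 (base 5). Lift 6: 7. −1: 6.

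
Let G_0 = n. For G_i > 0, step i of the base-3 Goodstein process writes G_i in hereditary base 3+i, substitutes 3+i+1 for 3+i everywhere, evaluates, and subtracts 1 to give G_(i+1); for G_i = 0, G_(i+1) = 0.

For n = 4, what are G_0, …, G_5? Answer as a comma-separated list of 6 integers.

G_0=4  [base 3] 3 + 1  →[3↦4]→  4 + 1 = 5  −1 ⇒ G_1=4
G_1=4  [base 4] 4  →[4↦5]→  5 = 5  −1 ⇒ G_2=4
G_2=4  [base 5] 4  →[5↦6]→  4 = 4  −1 ⇒ G_3=3
G_3=3  [base 6] 3  →[6↦7]→  3 = 3  −1 ⇒ G_4=2
G_4=2  [base 7] 2  →[7↦8]→  2 = 2  −1 ⇒ G_5=1

4, 4, 4, 3, 2, 1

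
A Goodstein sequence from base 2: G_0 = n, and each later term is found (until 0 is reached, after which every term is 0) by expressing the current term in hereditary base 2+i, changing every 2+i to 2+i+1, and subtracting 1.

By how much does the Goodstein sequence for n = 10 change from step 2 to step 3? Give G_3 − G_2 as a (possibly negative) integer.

step 0: 10 = 2^(2 + 1) + 2; sub 3 for 2: 3^(3 + 1) + 3; = 84; G_1 = 84−1 = 83
step 1: 83 = 3^(3 + 1) + 2; sub 4 for 3: 4^(4 + 1) + 2; = 1026; G_2 = 1026−1 = 1025
step 2: 1025 = 4^(4 + 1) + 1; sub 5 for 4: 5^(5 + 1) + 1; = 15626; G_3 = 15626−1 = 15625

14600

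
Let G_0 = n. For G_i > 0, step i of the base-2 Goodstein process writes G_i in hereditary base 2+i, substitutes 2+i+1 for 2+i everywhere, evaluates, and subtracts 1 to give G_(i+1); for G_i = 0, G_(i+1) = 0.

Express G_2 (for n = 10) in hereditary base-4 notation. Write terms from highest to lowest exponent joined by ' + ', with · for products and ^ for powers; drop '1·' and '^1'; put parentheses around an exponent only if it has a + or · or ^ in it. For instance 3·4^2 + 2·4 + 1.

4^(4 + 1) + 1

G_0=10  [base 2] 2^(2 + 1) + 2  →[2↦3]→  3^(3 + 1) + 3 = 84  −1 ⇒ G_1=83
G_1=83  [base 3] 3^(3 + 1) + 2  →[3↦4]→  4^(4 + 1) + 2 = 1026  −1 ⇒ G_2=1025
G_2=1025  [base 4] 4^(4 + 1) + 1  →[4↦5]→  5^(5 + 1) + 1 = 15626  −1 ⇒ G_3=15625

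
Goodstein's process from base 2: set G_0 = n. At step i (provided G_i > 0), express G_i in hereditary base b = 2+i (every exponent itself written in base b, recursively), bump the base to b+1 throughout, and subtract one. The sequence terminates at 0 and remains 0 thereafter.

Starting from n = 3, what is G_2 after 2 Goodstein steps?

[0] 3 ≡ 2 + 1 (base 2). Lift 3: 4. −1: 3.
[1] 3 ≡ 3 (base 3). Lift 4: 4. −1: 3.

3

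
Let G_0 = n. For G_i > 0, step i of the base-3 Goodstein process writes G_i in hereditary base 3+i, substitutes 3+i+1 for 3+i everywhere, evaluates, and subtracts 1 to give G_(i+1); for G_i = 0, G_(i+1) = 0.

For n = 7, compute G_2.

7 —HB3→ 2·3 + 1 —bump→ 2·4 + 1 = 9 —(−1)→ 8
8 —HB4→ 2·4 —bump→ 2·5 = 10 —(−1)→ 9
9 —HB5→ 5 + 4 —bump→ 6 + 4 = 10 —(−1)→ 9

9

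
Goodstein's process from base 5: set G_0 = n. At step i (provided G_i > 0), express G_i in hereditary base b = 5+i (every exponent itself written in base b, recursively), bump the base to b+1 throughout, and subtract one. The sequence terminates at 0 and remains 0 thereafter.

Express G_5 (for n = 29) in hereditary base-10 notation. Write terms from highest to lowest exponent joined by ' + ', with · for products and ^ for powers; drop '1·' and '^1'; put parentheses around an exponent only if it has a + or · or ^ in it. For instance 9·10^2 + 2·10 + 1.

i=0: 29 = 5^2 + 4 (b=5); 5→6: 6^2 + 4 = 40; 40−1 = 39
i=1: 39 = 6^2 + 3 (b=6); 6→7: 7^2 + 3 = 52; 52−1 = 51
i=2: 51 = 7^2 + 2 (b=7); 7→8: 8^2 + 2 = 66; 66−1 = 65
i=3: 65 = 8^2 + 1 (b=8); 8→9: 9^2 + 1 = 82; 82−1 = 81
i=4: 81 = 9^2 (b=9); 9→10: 10^2 = 100; 100−1 = 99

9·10 + 9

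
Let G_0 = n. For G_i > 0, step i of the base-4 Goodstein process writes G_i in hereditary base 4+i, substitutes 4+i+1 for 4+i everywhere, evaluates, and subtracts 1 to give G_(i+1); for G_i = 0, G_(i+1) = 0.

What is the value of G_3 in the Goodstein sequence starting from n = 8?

8 —HB4→ 2·4 —bump→ 2·5 = 10 —(−1)→ 9
9 —HB5→ 5 + 4 —bump→ 6 + 4 = 10 —(−1)→ 9
9 —HB6→ 6 + 3 —bump→ 7 + 3 = 10 —(−1)→ 9
9 —HB7→ 7 + 2 —bump→ 8 + 2 = 10 —(−1)→ 9

9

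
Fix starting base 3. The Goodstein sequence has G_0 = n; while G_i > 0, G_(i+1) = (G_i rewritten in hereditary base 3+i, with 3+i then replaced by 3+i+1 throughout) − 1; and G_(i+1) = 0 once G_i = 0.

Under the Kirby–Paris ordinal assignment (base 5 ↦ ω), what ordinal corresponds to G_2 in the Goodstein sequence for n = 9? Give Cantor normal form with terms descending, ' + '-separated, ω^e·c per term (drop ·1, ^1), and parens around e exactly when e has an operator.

[0] 9 ≡ 3^2 (base 3). Lift 4: 16. −1: 15.
[1] 15 ≡ 3·4 + 3 (base 4). Lift 5: 18. −1: 17.
[2] 17 ≡ 3·5 + 2 (base 5). Lift 6: 20. −1: 19.

ω·3 + 2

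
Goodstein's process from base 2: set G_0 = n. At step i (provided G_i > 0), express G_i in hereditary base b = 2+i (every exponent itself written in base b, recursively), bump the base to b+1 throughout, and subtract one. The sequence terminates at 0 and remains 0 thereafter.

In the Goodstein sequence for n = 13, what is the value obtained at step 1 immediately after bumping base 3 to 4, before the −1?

1280

step 0: 13 = 2^(2 + 1) + 2^2 + 1; sub 3 for 2: 3^(3 + 1) + 3^3 + 1; = 109; G_1 = 109−1 = 108
step 1: 108 = 3^(3 + 1) + 3^3; sub 4 for 3: 4^(4 + 1) + 4^4; = 1280; G_2 = 1280−1 = 1279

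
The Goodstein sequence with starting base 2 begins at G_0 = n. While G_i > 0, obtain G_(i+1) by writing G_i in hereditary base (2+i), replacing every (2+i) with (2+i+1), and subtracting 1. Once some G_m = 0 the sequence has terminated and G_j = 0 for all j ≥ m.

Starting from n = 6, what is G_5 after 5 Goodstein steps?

base 2: 6 = 2^2 + 2; at 3: 3^3 + 3 = 30; next = 29
base 3: 29 = 3^3 + 2; at 4: 4^4 + 2 = 258; next = 257
base 4: 257 = 4^4 + 1; at 5: 5^5 + 1 = 3126; next = 3125
base 5: 3125 = 5^5; at 6: 6^6 = 46656; next = 46655
base 6: 46655 = 5·6^5 + 5·6^4 + 5·6^3 + 5·6^2 + 5·6 + 5; at 7: 5·7^5 + 5·7^4 + 5·7^3 + 5·7^2 + 5·7 + 5 = 98040; next = 98039

98039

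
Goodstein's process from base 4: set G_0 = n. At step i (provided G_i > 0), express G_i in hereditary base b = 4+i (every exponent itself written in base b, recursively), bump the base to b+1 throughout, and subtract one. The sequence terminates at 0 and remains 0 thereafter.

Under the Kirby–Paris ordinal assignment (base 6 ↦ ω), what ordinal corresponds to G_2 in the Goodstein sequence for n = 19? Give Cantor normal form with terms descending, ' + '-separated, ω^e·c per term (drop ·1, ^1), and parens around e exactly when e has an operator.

G_0=19  [base 4] 4^2 + 3  →[4↦5]→  5^2 + 3 = 28  −1 ⇒ G_1=27
G_1=27  [base 5] 5^2 + 2  →[5↦6]→  6^2 + 2 = 38  −1 ⇒ G_2=37
G_2=37  [base 6] 6^2 + 1  →[6↦7]→  7^2 + 1 = 50  −1 ⇒ G_3=49

ω^2 + 1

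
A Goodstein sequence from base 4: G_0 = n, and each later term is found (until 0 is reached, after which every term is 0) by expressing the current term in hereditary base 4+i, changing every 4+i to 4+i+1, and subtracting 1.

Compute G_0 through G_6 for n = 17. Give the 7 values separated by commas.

base 4: 17 = 4^2 + 1; at 5: 5^2 + 1 = 26; next = 25
base 5: 25 = 5^2; at 6: 6^2 = 36; next = 35
base 6: 35 = 5·6 + 5; at 7: 5·7 + 5 = 40; next = 39
base 7: 39 = 5·7 + 4; at 8: 5·8 + 4 = 44; next = 43
base 8: 43 = 5·8 + 3; at 9: 5·9 + 3 = 48; next = 47
base 9: 47 = 5·9 + 2; at 10: 5·10 + 2 = 52; next = 51

17, 25, 35, 39, 43, 47, 51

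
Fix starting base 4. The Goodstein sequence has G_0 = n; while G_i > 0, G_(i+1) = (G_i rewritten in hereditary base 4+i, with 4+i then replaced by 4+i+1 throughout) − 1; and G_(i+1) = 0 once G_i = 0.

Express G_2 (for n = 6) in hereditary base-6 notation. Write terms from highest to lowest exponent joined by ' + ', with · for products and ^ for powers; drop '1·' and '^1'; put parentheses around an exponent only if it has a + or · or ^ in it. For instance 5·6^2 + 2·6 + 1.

[0] 6 ≡ 4 + 2 (base 4). Lift 5: 7. −1: 6.
[1] 6 ≡ 5 + 1 (base 5). Lift 6: 7. −1: 6.
[2] 6 ≡ 6 (base 6). Lift 7: 7. −1: 6.

6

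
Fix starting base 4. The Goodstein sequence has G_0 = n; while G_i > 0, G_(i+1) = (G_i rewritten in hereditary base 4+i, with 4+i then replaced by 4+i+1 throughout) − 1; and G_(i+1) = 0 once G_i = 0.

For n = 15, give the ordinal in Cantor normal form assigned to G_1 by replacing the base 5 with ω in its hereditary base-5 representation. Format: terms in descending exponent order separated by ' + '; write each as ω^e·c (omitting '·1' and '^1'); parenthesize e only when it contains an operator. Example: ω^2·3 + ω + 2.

step 0: 15 = 3·4 + 3; sub 5 for 4: 3·5 + 3; = 18; G_1 = 18−1 = 17
step 1: 17 = 3·5 + 2; sub 6 for 5: 3·6 + 2; = 20; G_2 = 20−1 = 19

ω·3 + 2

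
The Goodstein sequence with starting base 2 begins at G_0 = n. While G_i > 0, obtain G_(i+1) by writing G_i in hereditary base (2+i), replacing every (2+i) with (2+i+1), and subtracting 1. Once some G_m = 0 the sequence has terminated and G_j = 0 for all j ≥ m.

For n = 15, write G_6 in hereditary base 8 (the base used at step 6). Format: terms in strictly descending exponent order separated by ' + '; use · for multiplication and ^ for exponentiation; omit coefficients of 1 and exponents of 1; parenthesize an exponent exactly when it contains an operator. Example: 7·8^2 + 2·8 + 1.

i=0: 15 = 2^(2 + 1) + 2^2 + 2 + 1 (b=2); 2→3: 3^(3 + 1) + 3^3 + 3 + 1 = 112; 112−1 = 111
i=1: 111 = 3^(3 + 1) + 3^3 + 3 (b=3); 3→4: 4^(4 + 1) + 4^4 + 4 = 1284; 1284−1 = 1283
i=2: 1283 = 4^(4 + 1) + 4^4 + 3 (b=4); 4→5: 5^(5 + 1) + 5^5 + 3 = 18753; 18753−1 = 18752
i=3: 18752 = 5^(5 + 1) + 5^5 + 2 (b=5); 5→6: 6^(6 + 1) + 6^6 + 2 = 326594; 326594−1 = 326593
i=4: 326593 = 6^(6 + 1) + 6^6 + 1 (b=6); 6→7: 7^(7 + 1) + 7^7 + 1 = 6588345; 6588345−1 = 6588344
i=5: 6588344 = 7^(7 + 1) + 7^7 (b=7); 7→8: 8^(8 + 1) + 8^8 = 150994944; 150994944−1 = 150994943
i=6: 150994943 = 8^(8 + 1) + 7·8^7 + 7·8^6 + 7·8^5 + 7·8^4 + 7·8^3 + 7·8^2 + 7·8 + 7 (b=8); 8→9: 9^(9 + 1) + 7·9^7 + 7·9^6 + 7·9^5 + 7·9^4 + 7·9^3 + 7·9^2 + 7·9 + 7 = 3524450281; 3524450281−1 = 3524450280

8^(8 + 1) + 7·8^7 + 7·8^6 + 7·8^5 + 7·8^4 + 7·8^3 + 7·8^2 + 7·8 + 7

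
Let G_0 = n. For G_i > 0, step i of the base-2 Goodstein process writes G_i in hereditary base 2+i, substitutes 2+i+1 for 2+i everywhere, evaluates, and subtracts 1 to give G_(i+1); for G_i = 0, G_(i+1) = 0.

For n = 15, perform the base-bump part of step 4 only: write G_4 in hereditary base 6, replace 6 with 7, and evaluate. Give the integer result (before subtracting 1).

6588345

base 2: 15 = 2^(2 + 1) + 2^2 + 2 + 1; at 3: 3^(3 + 1) + 3^3 + 3 + 1 = 112; next = 111
base 3: 111 = 3^(3 + 1) + 3^3 + 3; at 4: 4^(4 + 1) + 4^4 + 4 = 1284; next = 1283
base 4: 1283 = 4^(4 + 1) + 4^4 + 3; at 5: 5^(5 + 1) + 5^5 + 3 = 18753; next = 18752
base 5: 18752 = 5^(5 + 1) + 5^5 + 2; at 6: 6^(6 + 1) + 6^6 + 2 = 326594; next = 326593
base 6: 326593 = 6^(6 + 1) + 6^6 + 1; at 7: 7^(7 + 1) + 7^7 + 1 = 6588345; next = 6588344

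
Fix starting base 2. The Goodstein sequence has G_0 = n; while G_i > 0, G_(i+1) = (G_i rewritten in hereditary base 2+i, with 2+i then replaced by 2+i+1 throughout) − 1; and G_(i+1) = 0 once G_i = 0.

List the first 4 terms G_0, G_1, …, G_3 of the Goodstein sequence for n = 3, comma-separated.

3, 3, 3, 2

step 0: 3 = 2 + 1; sub 3 for 2: 3 + 1; = 4; G_1 = 4−1 = 3
step 1: 3 = 3; sub 4 for 3: 4; = 4; G_2 = 4−1 = 3
step 2: 3 = 3; sub 5 for 4: 3; = 3; G_3 = 3−1 = 2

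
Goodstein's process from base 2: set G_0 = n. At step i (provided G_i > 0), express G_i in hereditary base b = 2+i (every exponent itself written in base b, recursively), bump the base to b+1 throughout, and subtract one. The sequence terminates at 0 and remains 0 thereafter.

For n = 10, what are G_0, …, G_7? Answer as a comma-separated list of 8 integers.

(0) 10|_2 = 2^(2 + 1) + 2 ↦ 3^(3 + 1) + 3|_3 = 84 ⇒ 83
(1) 83|_3 = 3^(3 + 1) + 2 ↦ 4^(4 + 1) + 2|_4 = 1026 ⇒ 1025
(2) 1025|_4 = 4^(4 + 1) + 1 ↦ 5^(5 + 1) + 1|_5 = 15626 ⇒ 15625
(3) 15625|_5 = 5^(5 + 1) ↦ 6^(6 + 1)|_6 = 279936 ⇒ 279935
(4) 279935|_6 = 5·6^6 + 5·6^5 + 5·6^4 + 5·6^3 + 5·6^2 + 5·6 + 5 ↦ 5·7^7 + 5·7^5 + 5·7^4 + 5·7^3 + 5·7^2 + 5·7 + 5|_7 = 4215755 ⇒ 4215754
(5) 4215754|_7 = 5·7^7 + 5·7^5 + 5·7^4 + 5·7^3 + 5·7^2 + 5·7 + 4 ↦ 5·8^8 + 5·8^5 + 5·8^4 + 5·8^3 + 5·8^2 + 5·8 + 4|_8 = 84073324 ⇒ 84073323
(6) 84073323|_8 = 5·8^8 + 5·8^5 + 5·8^4 + 5·8^3 + 5·8^2 + 5·8 + 3 ↦ 5·9^9 + 5·9^5 + 5·9^4 + 5·9^3 + 5·9^2 + 5·9 + 3|_9 = 1937434593 ⇒ 1937434592

10, 83, 1025, 15625, 279935, 4215754, 84073323, 1937434592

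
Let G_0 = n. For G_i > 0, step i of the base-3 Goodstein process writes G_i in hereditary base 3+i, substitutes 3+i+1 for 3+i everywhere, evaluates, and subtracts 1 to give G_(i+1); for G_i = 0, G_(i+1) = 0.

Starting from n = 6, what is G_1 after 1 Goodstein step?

7

i=0: 6 = 2·3 (b=3); 3→4: 2·4 = 8; 8−1 = 7
i=1: 7 = 4 + 3 (b=4); 4→5: 5 + 3 = 8; 8−1 = 7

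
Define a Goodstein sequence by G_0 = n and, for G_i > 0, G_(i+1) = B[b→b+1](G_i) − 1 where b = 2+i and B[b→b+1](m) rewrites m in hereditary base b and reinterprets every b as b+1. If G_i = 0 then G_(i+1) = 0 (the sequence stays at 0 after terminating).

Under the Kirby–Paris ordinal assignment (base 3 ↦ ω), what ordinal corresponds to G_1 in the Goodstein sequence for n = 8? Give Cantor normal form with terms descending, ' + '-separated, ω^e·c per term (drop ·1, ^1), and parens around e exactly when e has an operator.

G_0 = 8. HB_2(8) = 2^(2 + 1). Bump = 81. G_1 = 80.
G_1 = 80. HB_3(80) = 2·3^3 + 2·3^2 + 2·3 + 2. Bump = 554. G_2 = 553.

ω^ω·2 + ω^2·2 + ω·2 + 2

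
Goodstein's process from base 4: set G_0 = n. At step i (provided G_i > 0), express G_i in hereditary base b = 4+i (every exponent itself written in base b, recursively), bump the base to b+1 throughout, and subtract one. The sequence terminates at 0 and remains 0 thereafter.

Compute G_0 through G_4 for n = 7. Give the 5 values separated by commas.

7, 7, 7, 7, 7

7 —HB4→ 4 + 3 —bump→ 5 + 3 = 8 —(−1)→ 7
7 —HB5→ 5 + 2 —bump→ 6 + 2 = 8 —(−1)→ 7
7 —HB6→ 6 + 1 —bump→ 7 + 1 = 8 —(−1)→ 7
7 —HB7→ 7 —bump→ 8 = 8 —(−1)→ 7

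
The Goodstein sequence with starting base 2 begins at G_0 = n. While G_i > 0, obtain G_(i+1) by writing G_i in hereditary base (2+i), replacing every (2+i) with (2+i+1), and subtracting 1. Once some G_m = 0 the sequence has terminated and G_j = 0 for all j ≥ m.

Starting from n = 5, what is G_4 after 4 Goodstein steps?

[0] 5 ≡ 2^2 + 1 (base 2). Lift 3: 28. −1: 27.
[1] 27 ≡ 3^3 (base 3). Lift 4: 256. −1: 255.
[2] 255 ≡ 3·4^3 + 3·4^2 + 3·4 + 3 (base 4). Lift 5: 468. −1: 467.
[3] 467 ≡ 3·5^3 + 3·5^2 + 3·5 + 2 (base 5). Lift 6: 776. −1: 775.
[4] 775 ≡ 3·6^3 + 3·6^2 + 3·6 + 1 (base 6). Lift 7: 1198. −1: 1197.

775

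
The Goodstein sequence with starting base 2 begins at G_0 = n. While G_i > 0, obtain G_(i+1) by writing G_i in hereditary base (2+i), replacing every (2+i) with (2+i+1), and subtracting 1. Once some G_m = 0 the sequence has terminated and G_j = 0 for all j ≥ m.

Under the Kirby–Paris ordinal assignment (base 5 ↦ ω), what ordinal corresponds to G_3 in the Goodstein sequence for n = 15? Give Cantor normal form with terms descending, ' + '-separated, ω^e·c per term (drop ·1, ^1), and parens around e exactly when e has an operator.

G_0=15  [base 2] 2^(2 + 1) + 2^2 + 2 + 1  →[2↦3]→  3^(3 + 1) + 3^3 + 3 + 1 = 112  −1 ⇒ G_1=111
G_1=111  [base 3] 3^(3 + 1) + 3^3 + 3  →[3↦4]→  4^(4 + 1) + 4^4 + 4 = 1284  −1 ⇒ G_2=1283
G_2=1283  [base 4] 4^(4 + 1) + 4^4 + 3  →[4↦5]→  5^(5 + 1) + 5^5 + 3 = 18753  −1 ⇒ G_3=18752

ω^(ω + 1) + ω^ω + 2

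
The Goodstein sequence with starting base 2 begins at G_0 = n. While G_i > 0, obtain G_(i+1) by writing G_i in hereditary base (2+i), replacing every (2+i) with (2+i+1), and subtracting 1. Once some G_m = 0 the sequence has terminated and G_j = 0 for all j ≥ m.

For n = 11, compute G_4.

G_0 = 11. HB_2(11) = 2^(2 + 1) + 2 + 1. Bump = 85. G_1 = 84.
G_1 = 84. HB_3(84) = 3^(3 + 1) + 3. Bump = 1028. G_2 = 1027.
G_2 = 1027. HB_4(1027) = 4^(4 + 1) + 3. Bump = 15628. G_3 = 15627.
G_3 = 15627. HB_5(15627) = 5^(5 + 1) + 2. Bump = 279938. G_4 = 279937.

279937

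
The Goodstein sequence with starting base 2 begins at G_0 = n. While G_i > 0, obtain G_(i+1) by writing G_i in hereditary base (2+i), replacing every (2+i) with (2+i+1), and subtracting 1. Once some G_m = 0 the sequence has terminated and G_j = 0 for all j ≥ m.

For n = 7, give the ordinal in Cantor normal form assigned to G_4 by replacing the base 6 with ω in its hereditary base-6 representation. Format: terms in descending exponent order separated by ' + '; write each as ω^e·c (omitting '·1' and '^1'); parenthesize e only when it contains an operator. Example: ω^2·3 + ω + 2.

ω^ω + 1

(0) 7|_2 = 2^2 + 2 + 1 ↦ 3^3 + 3 + 1|_3 = 31 ⇒ 30
(1) 30|_3 = 3^3 + 3 ↦ 4^4 + 4|_4 = 260 ⇒ 259
(2) 259|_4 = 4^4 + 3 ↦ 5^5 + 3|_5 = 3128 ⇒ 3127
(3) 3127|_5 = 5^5 + 2 ↦ 6^6 + 2|_6 = 46658 ⇒ 46657
(4) 46657|_6 = 6^6 + 1 ↦ 7^7 + 1|_7 = 823544 ⇒ 823543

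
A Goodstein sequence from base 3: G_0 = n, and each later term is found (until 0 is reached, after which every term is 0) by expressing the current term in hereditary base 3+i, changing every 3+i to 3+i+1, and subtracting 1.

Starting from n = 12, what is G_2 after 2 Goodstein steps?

27

G_0=12  [base 3] 3^2 + 3  →[3↦4]→  4^2 + 4 = 20  −1 ⇒ G_1=19
G_1=19  [base 4] 4^2 + 3  →[4↦5]→  5^2 + 3 = 28  −1 ⇒ G_2=27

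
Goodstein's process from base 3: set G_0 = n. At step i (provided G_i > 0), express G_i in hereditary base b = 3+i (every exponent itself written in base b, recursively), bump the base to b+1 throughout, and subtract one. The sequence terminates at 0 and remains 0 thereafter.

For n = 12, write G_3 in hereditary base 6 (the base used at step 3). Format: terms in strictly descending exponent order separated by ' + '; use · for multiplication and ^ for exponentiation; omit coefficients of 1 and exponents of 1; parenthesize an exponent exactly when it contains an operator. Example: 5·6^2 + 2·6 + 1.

6^2 + 1

G_0=12  [base 3] 3^2 + 3  →[3↦4]→  4^2 + 4 = 20  −1 ⇒ G_1=19
G_1=19  [base 4] 4^2 + 3  →[4↦5]→  5^2 + 3 = 28  −1 ⇒ G_2=27
G_2=27  [base 5] 5^2 + 2  →[5↦6]→  6^2 + 2 = 38  −1 ⇒ G_3=37
G_3=37  [base 6] 6^2 + 1  →[6↦7]→  7^2 + 1 = 50  −1 ⇒ G_4=49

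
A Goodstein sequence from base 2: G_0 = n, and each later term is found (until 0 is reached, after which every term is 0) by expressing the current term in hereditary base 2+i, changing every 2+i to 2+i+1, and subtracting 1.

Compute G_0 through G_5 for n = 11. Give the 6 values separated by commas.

11, 84, 1027, 15627, 279937, 5764801

base 2: 11 = 2^(2 + 1) + 2 + 1; at 3: 3^(3 + 1) + 3 + 1 = 85; next = 84
base 3: 84 = 3^(3 + 1) + 3; at 4: 4^(4 + 1) + 4 = 1028; next = 1027
base 4: 1027 = 4^(4 + 1) + 3; at 5: 5^(5 + 1) + 3 = 15628; next = 15627
base 5: 15627 = 5^(5 + 1) + 2; at 6: 6^(6 + 1) + 2 = 279938; next = 279937
base 6: 279937 = 6^(6 + 1) + 1; at 7: 7^(7 + 1) + 1 = 5764802; next = 5764801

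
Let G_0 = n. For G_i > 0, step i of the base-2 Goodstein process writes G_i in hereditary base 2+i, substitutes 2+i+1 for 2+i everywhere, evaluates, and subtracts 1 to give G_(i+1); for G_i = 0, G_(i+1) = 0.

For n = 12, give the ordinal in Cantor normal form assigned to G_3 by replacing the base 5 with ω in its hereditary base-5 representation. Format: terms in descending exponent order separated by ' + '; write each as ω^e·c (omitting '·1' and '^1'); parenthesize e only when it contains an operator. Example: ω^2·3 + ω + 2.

ω^(ω + 1) + ω^2·2 + ω·2

G_0=12  [base 2] 2^(2 + 1) + 2^2  →[2↦3]→  3^(3 + 1) + 3^3 = 108  −1 ⇒ G_1=107
G_1=107  [base 3] 3^(3 + 1) + 2·3^2 + 2·3 + 2  →[3↦4]→  4^(4 + 1) + 2·4^2 + 2·4 + 2 = 1066  −1 ⇒ G_2=1065
G_2=1065  [base 4] 4^(4 + 1) + 2·4^2 + 2·4 + 1  →[4↦5]→  5^(5 + 1) + 2·5^2 + 2·5 + 1 = 15686  −1 ⇒ G_3=15685
G_3=15685  [base 5] 5^(5 + 1) + 2·5^2 + 2·5  →[5↦6]→  6^(6 + 1) + 2·6^2 + 2·6 = 280020  −1 ⇒ G_4=280019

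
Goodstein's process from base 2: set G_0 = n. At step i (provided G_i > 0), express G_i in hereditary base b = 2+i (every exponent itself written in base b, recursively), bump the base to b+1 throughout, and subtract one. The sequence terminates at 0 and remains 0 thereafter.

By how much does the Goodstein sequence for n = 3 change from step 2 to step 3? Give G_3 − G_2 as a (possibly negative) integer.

G_0 = 3. HB_2(3) = 2 + 1. Bump = 4. G_1 = 3.
G_1 = 3. HB_3(3) = 3. Bump = 4. G_2 = 3.
G_2 = 3. HB_4(3) = 3. Bump = 3. G_3 = 2.

-1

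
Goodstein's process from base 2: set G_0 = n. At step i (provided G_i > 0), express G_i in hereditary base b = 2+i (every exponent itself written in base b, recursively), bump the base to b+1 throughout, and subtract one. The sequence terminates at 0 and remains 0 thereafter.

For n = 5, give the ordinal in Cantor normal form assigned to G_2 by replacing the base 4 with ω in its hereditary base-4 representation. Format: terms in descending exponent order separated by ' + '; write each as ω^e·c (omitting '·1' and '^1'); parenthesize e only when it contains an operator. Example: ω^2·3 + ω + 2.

ω^3·3 + ω^2·3 + ω·3 + 3

G_0=5  [base 2] 2^2 + 1  →[2↦3]→  3^3 + 1 = 28  −1 ⇒ G_1=27
G_1=27  [base 3] 3^3  →[3↦4]→  4^4 = 256  −1 ⇒ G_2=255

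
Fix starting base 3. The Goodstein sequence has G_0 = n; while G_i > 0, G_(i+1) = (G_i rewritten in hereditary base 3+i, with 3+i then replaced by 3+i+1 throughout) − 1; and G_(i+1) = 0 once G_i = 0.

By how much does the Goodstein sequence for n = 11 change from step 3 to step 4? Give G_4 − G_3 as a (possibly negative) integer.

G_0 = 11. HB_3(11) = 3^2 + 2. Bump = 18. G_1 = 17.
G_1 = 17. HB_4(17) = 4^2 + 1. Bump = 26. G_2 = 25.
G_2 = 25. HB_5(25) = 5^2. Bump = 36. G_3 = 35.
G_3 = 35. HB_6(35) = 5·6 + 5. Bump = 40. G_4 = 39.

4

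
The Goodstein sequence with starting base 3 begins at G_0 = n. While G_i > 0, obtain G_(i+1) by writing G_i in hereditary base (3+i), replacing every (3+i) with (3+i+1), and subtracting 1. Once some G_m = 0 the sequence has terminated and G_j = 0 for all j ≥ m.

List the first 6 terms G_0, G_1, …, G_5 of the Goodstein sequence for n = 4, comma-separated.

4, 4, 4, 3, 2, 1

step 0: 4 = 3 + 1; sub 4 for 3: 4 + 1; = 5; G_1 = 5−1 = 4
step 1: 4 = 4; sub 5 for 4: 5; = 5; G_2 = 5−1 = 4
step 2: 4 = 4; sub 6 for 5: 4; = 4; G_3 = 4−1 = 3
step 3: 3 = 3; sub 7 for 6: 3; = 3; G_4 = 3−1 = 2
step 4: 2 = 2; sub 8 for 7: 2; = 2; G_5 = 2−1 = 1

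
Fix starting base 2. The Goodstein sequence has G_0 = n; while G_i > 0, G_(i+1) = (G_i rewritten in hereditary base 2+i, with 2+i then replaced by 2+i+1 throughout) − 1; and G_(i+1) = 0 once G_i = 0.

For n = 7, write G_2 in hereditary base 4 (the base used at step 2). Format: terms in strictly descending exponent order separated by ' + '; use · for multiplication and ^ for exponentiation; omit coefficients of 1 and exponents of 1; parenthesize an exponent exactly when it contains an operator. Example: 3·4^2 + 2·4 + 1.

4^4 + 3

[0] 7 ≡ 2^2 + 2 + 1 (base 2). Lift 3: 31. −1: 30.
[1] 30 ≡ 3^3 + 3 (base 3). Lift 4: 260. −1: 259.
[2] 259 ≡ 4^4 + 3 (base 4). Lift 5: 3128. −1: 3127.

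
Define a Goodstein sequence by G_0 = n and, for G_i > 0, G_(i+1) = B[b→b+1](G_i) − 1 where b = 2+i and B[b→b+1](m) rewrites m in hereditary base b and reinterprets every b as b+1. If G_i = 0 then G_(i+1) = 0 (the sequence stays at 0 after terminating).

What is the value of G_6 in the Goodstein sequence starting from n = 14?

134404971

G_0=14  [base 2] 2^(2 + 1) + 2^2 + 2  →[2↦3]→  3^(3 + 1) + 3^3 + 3 = 111  −1 ⇒ G_1=110
G_1=110  [base 3] 3^(3 + 1) + 3^3 + 2  →[3↦4]→  4^(4 + 1) + 4^4 + 2 = 1282  −1 ⇒ G_2=1281
G_2=1281  [base 4] 4^(4 + 1) + 4^4 + 1  →[4↦5]→  5^(5 + 1) + 5^5 + 1 = 18751  −1 ⇒ G_3=18750
G_3=18750  [base 5] 5^(5 + 1) + 5^5  →[5↦6]→  6^(6 + 1) + 6^6 = 326592  −1 ⇒ G_4=326591
G_4=326591  [base 6] 6^(6 + 1) + 5·6^5 + 5·6^4 + 5·6^3 + 5·6^2 + 5·6 + 5  →[6↦7]→  7^(7 + 1) + 5·7^5 + 5·7^4 + 5·7^3 + 5·7^2 + 5·7 + 5 = 5862841  −1 ⇒ G_5=5862840
G_5=5862840  [base 7] 7^(7 + 1) + 5·7^5 + 5·7^4 + 5·7^3 + 5·7^2 + 5·7 + 4  →[7↦8]→  8^(8 + 1) + 5·8^5 + 5·8^4 + 5·8^3 + 5·8^2 + 5·8 + 4 = 134404972  −1 ⇒ G_6=134404971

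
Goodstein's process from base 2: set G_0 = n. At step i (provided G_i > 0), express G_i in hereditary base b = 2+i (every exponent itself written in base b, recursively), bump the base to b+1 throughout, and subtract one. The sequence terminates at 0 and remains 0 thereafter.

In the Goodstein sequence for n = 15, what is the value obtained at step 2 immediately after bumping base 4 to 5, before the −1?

[0] 15 ≡ 2^(2 + 1) + 2^2 + 2 + 1 (base 2). Lift 3: 112. −1: 111.
[1] 111 ≡ 3^(3 + 1) + 3^3 + 3 (base 3). Lift 4: 1284. −1: 1283.
[2] 1283 ≡ 4^(4 + 1) + 4^4 + 3 (base 4). Lift 5: 18753. −1: 18752.

18753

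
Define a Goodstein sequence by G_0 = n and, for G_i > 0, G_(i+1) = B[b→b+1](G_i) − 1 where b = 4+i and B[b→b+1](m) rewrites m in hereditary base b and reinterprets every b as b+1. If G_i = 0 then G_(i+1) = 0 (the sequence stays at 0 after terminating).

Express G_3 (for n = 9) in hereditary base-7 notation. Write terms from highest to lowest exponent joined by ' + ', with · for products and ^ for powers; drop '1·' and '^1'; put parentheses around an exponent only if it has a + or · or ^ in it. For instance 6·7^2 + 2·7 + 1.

7 + 4

(0) 9|_4 = 2·4 + 1 ↦ 2·5 + 1|_5 = 11 ⇒ 10
(1) 10|_5 = 2·5 ↦ 2·6|_6 = 12 ⇒ 11
(2) 11|_6 = 6 + 5 ↦ 7 + 5|_7 = 12 ⇒ 11
(3) 11|_7 = 7 + 4 ↦ 8 + 4|_8 = 12 ⇒ 11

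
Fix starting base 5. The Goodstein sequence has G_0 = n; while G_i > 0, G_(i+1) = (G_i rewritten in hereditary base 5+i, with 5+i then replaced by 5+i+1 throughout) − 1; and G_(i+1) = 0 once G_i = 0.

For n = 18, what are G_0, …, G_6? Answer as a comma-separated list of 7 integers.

step 0: 18 = 3·5 + 3; sub 6 for 5: 3·6 + 3; = 21; G_1 = 21−1 = 20
step 1: 20 = 3·6 + 2; sub 7 for 6: 3·7 + 2; = 23; G_2 = 23−1 = 22
step 2: 22 = 3·7 + 1; sub 8 for 7: 3·8 + 1; = 25; G_3 = 25−1 = 24
step 3: 24 = 3·8; sub 9 for 8: 3·9; = 27; G_4 = 27−1 = 26
step 4: 26 = 2·9 + 8; sub 10 for 9: 2·10 + 8; = 28; G_5 = 28−1 = 27
step 5: 27 = 2·10 + 7; sub 11 for 10: 2·11 + 7; = 29; G_6 = 29−1 = 28

18, 20, 22, 24, 26, 27, 28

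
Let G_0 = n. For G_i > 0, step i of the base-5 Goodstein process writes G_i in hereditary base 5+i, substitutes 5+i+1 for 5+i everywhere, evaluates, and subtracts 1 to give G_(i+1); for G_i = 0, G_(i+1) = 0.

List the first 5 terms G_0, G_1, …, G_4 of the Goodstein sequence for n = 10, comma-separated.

10, 11, 11, 11, 11

10 —HB5→ 2·5 —bump→ 2·6 = 12 —(−1)→ 11
11 —HB6→ 6 + 5 —bump→ 7 + 5 = 12 —(−1)→ 11
11 —HB7→ 7 + 4 —bump→ 8 + 4 = 12 —(−1)→ 11
11 —HB8→ 8 + 3 —bump→ 9 + 3 = 12 —(−1)→ 11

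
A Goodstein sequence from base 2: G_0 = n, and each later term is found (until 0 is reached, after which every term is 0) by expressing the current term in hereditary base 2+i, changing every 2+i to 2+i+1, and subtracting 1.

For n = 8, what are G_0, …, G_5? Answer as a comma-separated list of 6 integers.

8, 80, 553, 6310, 93395, 1647195

[0] 8 ≡ 2^(2 + 1) (base 2). Lift 3: 81. −1: 80.
[1] 80 ≡ 2·3^3 + 2·3^2 + 2·3 + 2 (base 3). Lift 4: 554. −1: 553.
[2] 553 ≡ 2·4^4 + 2·4^2 + 2·4 + 1 (base 4). Lift 5: 6311. −1: 6310.
[3] 6310 ≡ 2·5^5 + 2·5^2 + 2·5 (base 5). Lift 6: 93396. −1: 93395.
[4] 93395 ≡ 2·6^6 + 2·6^2 + 6 + 5 (base 6). Lift 7: 1647196. −1: 1647195.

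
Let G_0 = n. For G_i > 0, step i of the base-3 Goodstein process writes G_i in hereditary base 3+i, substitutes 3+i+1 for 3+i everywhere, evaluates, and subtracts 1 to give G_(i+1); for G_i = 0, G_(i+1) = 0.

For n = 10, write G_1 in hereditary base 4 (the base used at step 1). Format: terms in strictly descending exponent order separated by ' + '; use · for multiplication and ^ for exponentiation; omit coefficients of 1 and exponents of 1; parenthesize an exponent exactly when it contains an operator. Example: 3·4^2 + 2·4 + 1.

4^2

base 3: 10 = 3^2 + 1; at 4: 4^2 + 1 = 17; next = 16
base 4: 16 = 4^2; at 5: 5^2 = 25; next = 24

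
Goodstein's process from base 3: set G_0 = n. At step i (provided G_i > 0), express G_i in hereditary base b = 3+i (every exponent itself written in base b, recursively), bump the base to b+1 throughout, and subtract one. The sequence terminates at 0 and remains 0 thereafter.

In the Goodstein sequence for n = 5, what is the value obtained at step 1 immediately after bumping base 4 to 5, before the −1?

6

i=0: 5 = 3 + 2 (b=3); 3→4: 4 + 2 = 6; 6−1 = 5
i=1: 5 = 4 + 1 (b=4); 4→5: 5 + 1 = 6; 6−1 = 5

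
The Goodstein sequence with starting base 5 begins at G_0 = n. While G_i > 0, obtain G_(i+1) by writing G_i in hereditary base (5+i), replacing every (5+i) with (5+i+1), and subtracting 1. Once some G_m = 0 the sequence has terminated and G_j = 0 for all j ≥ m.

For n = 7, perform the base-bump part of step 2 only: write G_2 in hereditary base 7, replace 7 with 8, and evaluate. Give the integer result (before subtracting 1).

8

[0] 7 ≡ 5 + 2 (base 5). Lift 6: 8. −1: 7.
[1] 7 ≡ 6 + 1 (base 6). Lift 7: 8. −1: 7.
[2] 7 ≡ 7 (base 7). Lift 8: 8. −1: 7.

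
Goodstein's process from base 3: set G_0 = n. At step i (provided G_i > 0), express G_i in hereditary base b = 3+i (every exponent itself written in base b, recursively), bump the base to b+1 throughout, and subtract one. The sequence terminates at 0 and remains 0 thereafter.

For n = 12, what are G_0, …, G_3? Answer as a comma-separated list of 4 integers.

base 3: 12 = 3^2 + 3; at 4: 4^2 + 4 = 20; next = 19
base 4: 19 = 4^2 + 3; at 5: 5^2 + 3 = 28; next = 27
base 5: 27 = 5^2 + 2; at 6: 6^2 + 2 = 38; next = 37

12, 19, 27, 37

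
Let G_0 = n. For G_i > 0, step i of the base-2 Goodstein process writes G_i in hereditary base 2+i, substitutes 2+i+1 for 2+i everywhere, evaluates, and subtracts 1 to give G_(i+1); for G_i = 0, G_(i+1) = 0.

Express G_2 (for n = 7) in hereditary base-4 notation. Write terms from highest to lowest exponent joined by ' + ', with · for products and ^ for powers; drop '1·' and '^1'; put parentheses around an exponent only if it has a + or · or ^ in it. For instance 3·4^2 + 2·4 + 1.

4^4 + 3

(0) 7|_2 = 2^2 + 2 + 1 ↦ 3^3 + 3 + 1|_3 = 31 ⇒ 30
(1) 30|_3 = 3^3 + 3 ↦ 4^4 + 4|_4 = 260 ⇒ 259
(2) 259|_4 = 4^4 + 3 ↦ 5^5 + 3|_5 = 3128 ⇒ 3127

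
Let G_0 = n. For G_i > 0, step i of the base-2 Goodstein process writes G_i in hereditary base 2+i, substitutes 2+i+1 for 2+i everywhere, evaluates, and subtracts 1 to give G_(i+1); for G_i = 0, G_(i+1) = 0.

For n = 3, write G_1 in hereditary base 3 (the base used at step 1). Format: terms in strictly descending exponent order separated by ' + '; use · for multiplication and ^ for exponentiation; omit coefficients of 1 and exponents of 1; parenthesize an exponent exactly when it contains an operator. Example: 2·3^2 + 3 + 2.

3

step 0: 3 = 2 + 1; sub 3 for 2: 3 + 1; = 4; G_1 = 4−1 = 3
step 1: 3 = 3; sub 4 for 3: 4; = 4; G_2 = 4−1 = 3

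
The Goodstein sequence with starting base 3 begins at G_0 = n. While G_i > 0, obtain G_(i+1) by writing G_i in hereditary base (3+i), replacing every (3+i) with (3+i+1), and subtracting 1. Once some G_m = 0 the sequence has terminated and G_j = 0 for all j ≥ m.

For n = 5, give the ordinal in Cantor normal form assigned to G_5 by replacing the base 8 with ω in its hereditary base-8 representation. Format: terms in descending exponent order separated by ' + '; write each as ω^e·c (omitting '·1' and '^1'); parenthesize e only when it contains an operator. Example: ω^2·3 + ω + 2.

G_0 = 5. HB_3(5) = 3 + 2. Bump = 6. G_1 = 5.
G_1 = 5. HB_4(5) = 4 + 1. Bump = 6. G_2 = 5.
G_2 = 5. HB_5(5) = 5. Bump = 6. G_3 = 5.
G_3 = 5. HB_6(5) = 5. Bump = 5. G_4 = 4.
G_4 = 4. HB_7(4) = 4. Bump = 4. G_5 = 3.
G_5 = 3. HB_8(3) = 3. Bump = 3. G_6 = 2.

3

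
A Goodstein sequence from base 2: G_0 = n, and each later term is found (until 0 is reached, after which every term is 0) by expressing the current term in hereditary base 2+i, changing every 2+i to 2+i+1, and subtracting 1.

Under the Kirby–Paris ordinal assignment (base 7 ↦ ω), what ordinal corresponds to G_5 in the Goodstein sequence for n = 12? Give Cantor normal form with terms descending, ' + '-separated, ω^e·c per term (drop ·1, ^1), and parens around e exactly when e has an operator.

ω^(ω + 1) + ω^2·2 + ω + 4

base 2: 12 = 2^(2 + 1) + 2^2; at 3: 3^(3 + 1) + 3^3 = 108; next = 107
base 3: 107 = 3^(3 + 1) + 2·3^2 + 2·3 + 2; at 4: 4^(4 + 1) + 2·4^2 + 2·4 + 2 = 1066; next = 1065
base 4: 1065 = 4^(4 + 1) + 2·4^2 + 2·4 + 1; at 5: 5^(5 + 1) + 2·5^2 + 2·5 + 1 = 15686; next = 15685
base 5: 15685 = 5^(5 + 1) + 2·5^2 + 2·5; at 6: 6^(6 + 1) + 2·6^2 + 2·6 = 280020; next = 280019
base 6: 280019 = 6^(6 + 1) + 2·6^2 + 6 + 5; at 7: 7^(7 + 1) + 2·7^2 + 7 + 5 = 5764911; next = 5764910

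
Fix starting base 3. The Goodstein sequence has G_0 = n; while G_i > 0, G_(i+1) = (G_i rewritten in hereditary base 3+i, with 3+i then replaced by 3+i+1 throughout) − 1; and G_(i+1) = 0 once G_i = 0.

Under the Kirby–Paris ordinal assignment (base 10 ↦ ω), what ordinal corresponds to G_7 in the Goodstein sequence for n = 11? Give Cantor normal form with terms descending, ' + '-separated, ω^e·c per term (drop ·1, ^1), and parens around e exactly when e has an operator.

ω·5 + 1

(0) 11|_3 = 3^2 + 2 ↦ 4^2 + 2|_4 = 18 ⇒ 17
(1) 17|_4 = 4^2 + 1 ↦ 5^2 + 1|_5 = 26 ⇒ 25
(2) 25|_5 = 5^2 ↦ 6^2|_6 = 36 ⇒ 35
(3) 35|_6 = 5·6 + 5 ↦ 5·7 + 5|_7 = 40 ⇒ 39
(4) 39|_7 = 5·7 + 4 ↦ 5·8 + 4|_8 = 44 ⇒ 43
(5) 43|_8 = 5·8 + 3 ↦ 5·9 + 3|_9 = 48 ⇒ 47
(6) 47|_9 = 5·9 + 2 ↦ 5·10 + 2|_10 = 52 ⇒ 51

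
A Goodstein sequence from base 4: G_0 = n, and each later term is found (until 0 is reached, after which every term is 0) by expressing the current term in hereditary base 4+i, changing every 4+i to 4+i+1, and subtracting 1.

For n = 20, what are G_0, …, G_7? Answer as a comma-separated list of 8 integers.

(0) 20|_4 = 4^2 + 4 ↦ 5^2 + 5|_5 = 30 ⇒ 29
(1) 29|_5 = 5^2 + 4 ↦ 6^2 + 4|_6 = 40 ⇒ 39
(2) 39|_6 = 6^2 + 3 ↦ 7^2 + 3|_7 = 52 ⇒ 51
(3) 51|_7 = 7^2 + 2 ↦ 8^2 + 2|_8 = 66 ⇒ 65
(4) 65|_8 = 8^2 + 1 ↦ 9^2 + 1|_9 = 82 ⇒ 81
(5) 81|_9 = 9^2 ↦ 10^2|_10 = 100 ⇒ 99
(6) 99|_10 = 9·10 + 9 ↦ 9·11 + 9|_11 = 108 ⇒ 107

20, 29, 39, 51, 65, 81, 99, 107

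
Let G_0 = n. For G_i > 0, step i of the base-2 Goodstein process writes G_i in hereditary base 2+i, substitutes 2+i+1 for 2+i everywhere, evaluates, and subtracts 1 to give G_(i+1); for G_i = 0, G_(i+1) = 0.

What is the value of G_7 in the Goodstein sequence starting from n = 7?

37665879

base 2: 7 = 2^2 + 2 + 1; at 3: 3^3 + 3 + 1 = 31; next = 30
base 3: 30 = 3^3 + 3; at 4: 4^4 + 4 = 260; next = 259
base 4: 259 = 4^4 + 3; at 5: 5^5 + 3 = 3128; next = 3127
base 5: 3127 = 5^5 + 2; at 6: 6^6 + 2 = 46658; next = 46657
base 6: 46657 = 6^6 + 1; at 7: 7^7 + 1 = 823544; next = 823543
base 7: 823543 = 7^7; at 8: 8^8 = 16777216; next = 16777215
base 8: 16777215 = 7·8^7 + 7·8^6 + 7·8^5 + 7·8^4 + 7·8^3 + 7·8^2 + 7·8 + 7; at 9: 7·9^7 + 7·9^6 + 7·9^5 + 7·9^4 + 7·9^3 + 7·9^2 + 7·9 + 7 = 37665880; next = 37665879
base 9: 37665879 = 7·9^7 + 7·9^6 + 7·9^5 + 7·9^4 + 7·9^3 + 7·9^2 + 7·9 + 6; at 10: 7·10^7 + 7·10^6 + 7·10^5 + 7·10^4 + 7·10^3 + 7·10^2 + 7·10 + 6 = 77777776; next = 77777775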